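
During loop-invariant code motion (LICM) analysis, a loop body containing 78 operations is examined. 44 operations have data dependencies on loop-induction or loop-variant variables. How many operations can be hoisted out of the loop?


Invariant candidates = total - loop-dependent
= 78 - 44 = 34

34


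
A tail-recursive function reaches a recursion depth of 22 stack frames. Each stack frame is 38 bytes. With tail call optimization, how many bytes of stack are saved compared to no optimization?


Without TCO: 22 * 38 = 836 bytes
With TCO: reuse 1 frame = 38 bytes
Savings = 836 - 38 = 798

798


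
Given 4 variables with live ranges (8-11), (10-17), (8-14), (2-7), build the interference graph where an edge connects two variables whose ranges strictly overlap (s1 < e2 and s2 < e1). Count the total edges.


Check all pairs for overlapping intervals.
Two intervals (s1,e1) and (s2,e2) overlap if s1 < e2 and s2 < e1.
v0 (8-11) vs v1..v3: overlaps v1, v2 -> 2
v1 (10-17) vs v2..v3: overlaps v2 -> 1
v2 (8-14) vs v3: overlaps none -> 0
Total overlapping pairs = 2 + 1 + 0 = 3

3


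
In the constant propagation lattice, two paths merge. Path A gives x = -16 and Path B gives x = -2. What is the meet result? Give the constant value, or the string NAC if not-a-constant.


Meet operation: if both paths give the same constant, result is that constant; if they differ, result is NAC (not-a-constant).
Path A: -16, Path B: -2 -> differ
Result: not-a-constant -> NAC

NAC


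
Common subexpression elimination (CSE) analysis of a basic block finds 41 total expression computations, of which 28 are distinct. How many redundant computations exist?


CSE count = total expressions - unique expressions
= 41 - 28 = 13

13


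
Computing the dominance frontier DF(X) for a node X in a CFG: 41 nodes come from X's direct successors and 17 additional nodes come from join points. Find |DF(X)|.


DF(X) = direct successor contributions + join point contributions
= 41 + 17 = 58

58


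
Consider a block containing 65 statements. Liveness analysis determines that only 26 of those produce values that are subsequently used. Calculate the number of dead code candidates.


Dead code = total statements - live definitions
= 65 - 26 = 39

39


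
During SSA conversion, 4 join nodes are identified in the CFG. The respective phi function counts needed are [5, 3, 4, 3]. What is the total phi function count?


Total phi functions = sum of phi functions at each join node
= 5 + 3 + 4 + 3 = 15

15


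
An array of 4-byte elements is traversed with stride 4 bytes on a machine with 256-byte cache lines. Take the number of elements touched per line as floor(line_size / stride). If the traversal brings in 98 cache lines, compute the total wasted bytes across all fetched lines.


Elements per line = floor(256 / 4) = 64
Bytes used per line = 64 * 4 = 256
Wasted per line = 256 - 256 = 0
Total wasted = 0 * 98 = 0

0


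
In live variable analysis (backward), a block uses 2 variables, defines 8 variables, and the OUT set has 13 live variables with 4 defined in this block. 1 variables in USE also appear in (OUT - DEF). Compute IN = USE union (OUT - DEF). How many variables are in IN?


OUT - DEF: 13 - 4 = 9
|IN| = |USE| + |OUT - DEF| - |USE ∩ (OUT - DEF)| = 2 + 9 - 1 = 10

10


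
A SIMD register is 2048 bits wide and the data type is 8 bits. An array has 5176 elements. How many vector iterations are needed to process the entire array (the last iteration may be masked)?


Width = 2048 / 8 = 256 elements per vector op
Iterations = ceil(5176 / 256) = 21

21


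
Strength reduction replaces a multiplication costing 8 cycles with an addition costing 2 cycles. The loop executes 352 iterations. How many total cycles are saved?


Per-iteration saving = 8 - 2 = 6
Total saved = 352 * 6 = 2112

2112


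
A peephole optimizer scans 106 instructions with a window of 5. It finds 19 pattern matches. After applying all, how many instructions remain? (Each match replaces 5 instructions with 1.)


Each match removes 4 instructions.
Total removed = 19 * 4 = 76
Remaining = 106 - 76 = 30

30


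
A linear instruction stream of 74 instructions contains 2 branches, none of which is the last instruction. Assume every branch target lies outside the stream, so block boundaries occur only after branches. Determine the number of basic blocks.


With no in-sequence branch targets, the leaders are the first instruction plus the instruction after each branch.
Number of basic blocks = branches + 1
= 2 + 1 = 3

3


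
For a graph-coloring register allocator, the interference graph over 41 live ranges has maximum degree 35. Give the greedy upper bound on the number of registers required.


Greedy coloring never needs more than (max_degree + 1) colors: when coloring a vertex, at most max_degree neighbors are already colored.
Upper bound = 35 + 1 = 36

36


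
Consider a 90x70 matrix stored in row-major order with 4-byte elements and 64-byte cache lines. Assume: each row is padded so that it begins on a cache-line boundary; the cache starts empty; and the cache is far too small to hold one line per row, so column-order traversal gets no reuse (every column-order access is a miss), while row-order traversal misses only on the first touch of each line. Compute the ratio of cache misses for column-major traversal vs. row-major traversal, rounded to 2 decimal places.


Each row occupies 70 * 4 = 280 bytes and starts on a line boundary, so it spans ceil(280 / 64) = 5 cache lines.
Row-major traversal misses (one per line touched): 90 * ceil(70 * 4 / 64) = 450
Column-major traversal misses (no reuse, every access misses): 90 * 70 = 6300
Ratio = 6300 / 450 = 14.0

14.0


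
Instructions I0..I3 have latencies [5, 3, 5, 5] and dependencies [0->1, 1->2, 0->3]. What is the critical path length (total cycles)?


Compute longest path through dependency graph: dist(Ik) = max over predecessors of dist + latency(Ik).
dist(I0) = latency 5 = 5
dist(I1) = dist(I0) + 3 = 5 + 3 = 8
dist(I2) = dist(I1) + 5 = 8 + 5 = 13
dist(I3) = dist(I0) + 5 = 5 + 5 = 10
Critical path = max dist = 13

13


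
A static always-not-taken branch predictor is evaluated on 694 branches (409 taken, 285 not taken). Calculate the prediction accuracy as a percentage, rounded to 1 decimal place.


Predictor: always-not-taken
Correct predictions = 285
Accuracy = 285 / 694 * 100 = 41.1%

41.1


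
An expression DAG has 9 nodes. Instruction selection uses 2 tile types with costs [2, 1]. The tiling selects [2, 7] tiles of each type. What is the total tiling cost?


Total cost = sum(count_i * cost_i)
= 2*2 + 7*1
= 11

11


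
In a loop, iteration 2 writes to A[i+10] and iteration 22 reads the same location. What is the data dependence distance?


Distance = read iteration - write iteration
= 22 - 2 = 20

20


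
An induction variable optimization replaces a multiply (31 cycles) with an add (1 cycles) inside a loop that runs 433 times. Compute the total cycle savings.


Per-iteration saving = 31 - 1 = 30
Total saved = 433 * 30 = 12990

12990


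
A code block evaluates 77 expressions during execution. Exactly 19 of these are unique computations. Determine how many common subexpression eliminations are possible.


CSE count = total expressions - unique expressions
= 77 - 19 = 58

58


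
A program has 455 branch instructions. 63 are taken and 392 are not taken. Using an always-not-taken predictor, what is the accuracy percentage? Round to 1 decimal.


Predictor: always-not-taken
Correct predictions = 392
Accuracy = 392 / 455 * 100 = 86.2%

86.2


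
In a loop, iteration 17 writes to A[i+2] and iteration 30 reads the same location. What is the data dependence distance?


Distance = read iteration - write iteration
= 30 - 17 = 13

13


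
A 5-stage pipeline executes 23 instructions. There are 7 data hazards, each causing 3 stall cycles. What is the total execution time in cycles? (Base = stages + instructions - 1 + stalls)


Base cycles = 5 + 23 - 1 = 27
Total stalls = 7 * 3 = 21
Total = 27 + 21 = 48

48


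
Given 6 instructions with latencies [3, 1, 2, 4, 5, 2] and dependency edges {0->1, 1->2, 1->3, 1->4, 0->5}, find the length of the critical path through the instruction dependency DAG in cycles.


Compute longest path through dependency graph: dist(Ik) = max over predecessors of dist + latency(Ik).
dist(I0) = latency 3 = 3
dist(I1) = dist(I0) + 1 = 3 + 1 = 4
dist(I2) = dist(I1) + 2 = 4 + 2 = 6
dist(I3) = dist(I1) + 4 = 4 + 4 = 8
dist(I4) = dist(I1) + 5 = 4 + 5 = 9
dist(I5) = dist(I0) + 2 = 3 + 2 = 5
Critical path = max dist = 9

9


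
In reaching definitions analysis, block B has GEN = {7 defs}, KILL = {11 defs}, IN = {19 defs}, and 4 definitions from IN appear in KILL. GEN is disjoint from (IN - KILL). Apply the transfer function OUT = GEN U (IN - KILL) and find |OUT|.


IN - KILL: 19 - 4 = 15 surviving definitions
OUT = GEN + surviving = 7 + 15 = 22

22


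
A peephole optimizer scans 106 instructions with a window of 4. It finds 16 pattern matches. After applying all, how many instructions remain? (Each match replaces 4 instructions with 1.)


Each match removes 3 instructions.
Total removed = 16 * 3 = 48
Remaining = 106 - 48 = 58

58


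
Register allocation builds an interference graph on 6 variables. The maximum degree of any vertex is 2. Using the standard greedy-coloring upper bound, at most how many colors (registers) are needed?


Greedy coloring never needs more than (max_degree + 1) colors: when coloring a vertex, at most max_degree neighbors are already colored.
Upper bound = 2 + 1 = 3

3


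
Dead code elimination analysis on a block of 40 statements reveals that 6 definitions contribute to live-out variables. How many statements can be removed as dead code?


Dead code = total statements - live definitions
= 40 - 6 = 34

34


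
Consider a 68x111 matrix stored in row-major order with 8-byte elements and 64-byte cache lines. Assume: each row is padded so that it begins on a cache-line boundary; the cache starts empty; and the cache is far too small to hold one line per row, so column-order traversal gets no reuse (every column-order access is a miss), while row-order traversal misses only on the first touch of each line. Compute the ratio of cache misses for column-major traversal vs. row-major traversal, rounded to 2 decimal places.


Each row occupies 111 * 8 = 888 bytes and starts on a line boundary, so it spans ceil(888 / 64) = 14 cache lines.
Row-major traversal misses (one per line touched): 68 * ceil(111 * 8 / 64) = 952
Column-major traversal misses (no reuse, every access misses): 68 * 111 = 7548
Ratio = 7548 / 952 = 7.93

7.93


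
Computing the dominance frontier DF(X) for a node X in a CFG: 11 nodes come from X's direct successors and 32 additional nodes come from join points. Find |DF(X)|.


DF(X) = direct successor contributions + join point contributions
= 11 + 32 = 43

43


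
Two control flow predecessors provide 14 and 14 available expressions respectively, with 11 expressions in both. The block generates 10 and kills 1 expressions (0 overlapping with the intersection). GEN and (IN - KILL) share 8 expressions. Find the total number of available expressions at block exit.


IN = intersection of predecessors = 11
IN - KILL = 11 - 0 = 11
|OUT| = |GEN| + |IN - KILL| - |GEN ∩ (IN - KILL)| = 10 + 11 - 8 = 13

13


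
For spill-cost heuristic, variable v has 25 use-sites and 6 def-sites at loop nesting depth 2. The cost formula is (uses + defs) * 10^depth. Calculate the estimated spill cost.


uses + defs = 25 + 6 = 31
10^2 = 100
Spill cost = 31 * 100 = 3100

3100


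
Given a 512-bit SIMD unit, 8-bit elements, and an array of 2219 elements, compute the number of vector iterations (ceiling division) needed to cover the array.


Width = 512 / 8 = 64 elements per vector op
Iterations = ceil(2219 / 64) = 35

35


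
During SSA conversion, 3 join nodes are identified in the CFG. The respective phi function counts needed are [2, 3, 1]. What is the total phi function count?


Total phi functions = sum of phi functions at each join node
= 2 + 3 + 1 = 6

6


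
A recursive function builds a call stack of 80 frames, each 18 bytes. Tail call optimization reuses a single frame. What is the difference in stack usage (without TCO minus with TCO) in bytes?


Without TCO: 80 * 18 = 1440 bytes
With TCO: reuse 1 frame = 18 bytes
Savings = 1440 - 18 = 1422

1422


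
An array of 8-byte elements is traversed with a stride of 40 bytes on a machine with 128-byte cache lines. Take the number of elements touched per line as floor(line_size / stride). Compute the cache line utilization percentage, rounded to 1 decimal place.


Elements per cache line = floor(128 / 40) = 3
Bytes used = 3 * 8 = 24
Utilization = 24 / 128 * 100 = 18.8%

18.8


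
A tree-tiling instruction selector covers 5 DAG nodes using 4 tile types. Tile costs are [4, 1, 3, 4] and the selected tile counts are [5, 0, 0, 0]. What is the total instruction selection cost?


Total cost = sum(count_i * cost_i)
= 5*4 + 0*1 + 0*3 + 0*4
= 20

20


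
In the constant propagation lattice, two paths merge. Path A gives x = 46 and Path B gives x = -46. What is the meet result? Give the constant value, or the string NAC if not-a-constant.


Meet operation: if both paths give the same constant, result is that constant; if they differ, result is NAC (not-a-constant).
Path A: 46, Path B: -46 -> differ
Result: not-a-constant -> NAC

NAC


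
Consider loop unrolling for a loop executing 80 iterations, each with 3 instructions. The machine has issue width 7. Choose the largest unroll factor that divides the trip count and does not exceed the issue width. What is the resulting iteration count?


Largest divisor of 80 <= 7 is 5
New iterations = 80 / 5 = 16

16


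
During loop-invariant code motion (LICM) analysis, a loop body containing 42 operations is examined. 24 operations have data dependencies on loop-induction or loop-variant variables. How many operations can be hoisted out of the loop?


Invariant candidates = total - loop-dependent
= 42 - 24 = 18

18


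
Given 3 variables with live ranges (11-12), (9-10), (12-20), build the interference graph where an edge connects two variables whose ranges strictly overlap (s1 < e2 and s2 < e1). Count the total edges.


Check all pairs for overlapping intervals.
Two intervals (s1,e1) and (s2,e2) overlap if s1 < e2 and s2 < e1.
v0 (11-12) vs v1..v2: overlaps none -> 0
v1 (9-10) vs v2: overlaps none -> 0
Total overlapping pairs = 0 + 0 = 0

0


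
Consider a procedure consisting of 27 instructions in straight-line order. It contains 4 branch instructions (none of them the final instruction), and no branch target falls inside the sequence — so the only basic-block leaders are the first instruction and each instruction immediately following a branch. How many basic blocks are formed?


With no in-sequence branch targets, the leaders are the first instruction plus the instruction after each branch.
Number of basic blocks = branches + 1
= 4 + 1 = 5

5


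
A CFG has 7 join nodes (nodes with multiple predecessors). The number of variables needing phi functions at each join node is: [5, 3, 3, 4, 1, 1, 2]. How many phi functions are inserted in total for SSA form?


Total phi functions = sum of phi functions at each join node
= 5 + 3 + 3 + 4 + 1 + 1 + 2 = 19

19


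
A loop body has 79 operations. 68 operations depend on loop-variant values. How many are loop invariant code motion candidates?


Invariant candidates = total - loop-dependent
= 79 - 68 = 11

11


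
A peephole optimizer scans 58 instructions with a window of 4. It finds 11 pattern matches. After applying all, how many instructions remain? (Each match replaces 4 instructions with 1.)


Each match removes 3 instructions.
Total removed = 11 * 3 = 33
Remaining = 58 - 33 = 25

25


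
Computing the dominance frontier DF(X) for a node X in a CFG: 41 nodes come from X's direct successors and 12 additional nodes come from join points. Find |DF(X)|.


DF(X) = direct successor contributions + join point contributions
= 41 + 12 = 53

53


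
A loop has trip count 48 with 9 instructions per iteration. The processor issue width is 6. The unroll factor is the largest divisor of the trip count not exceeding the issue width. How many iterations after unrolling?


Largest divisor of 48 <= 6 is 6
New iterations = 48 / 6 = 8

8


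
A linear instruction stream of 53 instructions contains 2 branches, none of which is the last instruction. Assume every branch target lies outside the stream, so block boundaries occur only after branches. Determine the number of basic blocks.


With no in-sequence branch targets, the leaders are the first instruction plus the instruction after each branch.
Number of basic blocks = branches + 1
= 2 + 1 = 3

3


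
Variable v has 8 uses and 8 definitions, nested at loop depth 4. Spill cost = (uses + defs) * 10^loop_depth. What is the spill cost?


uses + defs = 8 + 8 = 16
10^4 = 10000
Spill cost = 16 * 10000 = 160000

160000


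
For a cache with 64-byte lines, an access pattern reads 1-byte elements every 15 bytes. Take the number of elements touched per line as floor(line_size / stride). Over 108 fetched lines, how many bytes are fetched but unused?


Elements per line = floor(64 / 15) = 4
Bytes used per line = 4 * 1 = 4
Wasted per line = 64 - 4 = 60
Total wasted = 60 * 108 = 6480

6480


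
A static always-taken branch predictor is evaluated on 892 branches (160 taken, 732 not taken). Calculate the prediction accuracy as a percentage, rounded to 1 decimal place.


Predictor: always-taken
Correct predictions = 160
Accuracy = 160 / 892 * 100 = 17.9%

17.9


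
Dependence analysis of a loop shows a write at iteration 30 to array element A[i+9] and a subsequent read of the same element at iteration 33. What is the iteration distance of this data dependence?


Distance = read iteration - write iteration
= 33 - 30 = 3

3


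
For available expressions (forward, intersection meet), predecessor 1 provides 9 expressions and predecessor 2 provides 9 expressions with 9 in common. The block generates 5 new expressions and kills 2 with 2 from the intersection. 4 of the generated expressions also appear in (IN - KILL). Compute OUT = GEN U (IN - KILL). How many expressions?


IN = intersection of predecessors = 9
IN - KILL = 9 - 2 = 7
|OUT| = |GEN| + |IN - KILL| - |GEN ∩ (IN - KILL)| = 5 + 7 - 4 = 8

8


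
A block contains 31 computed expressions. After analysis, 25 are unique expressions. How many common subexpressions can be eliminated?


CSE count = total expressions - unique expressions
= 31 - 25 = 6

6


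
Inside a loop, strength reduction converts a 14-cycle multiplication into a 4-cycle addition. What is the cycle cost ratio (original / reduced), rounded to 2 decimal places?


Ratio = mult_cost / add_cost = 14 / 4 = 3.5

3.5


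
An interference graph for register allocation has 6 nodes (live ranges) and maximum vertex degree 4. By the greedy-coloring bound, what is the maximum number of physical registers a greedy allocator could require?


Greedy coloring never needs more than (max_degree + 1) colors: when coloring a vertex, at most max_degree neighbors are already colored.
Upper bound = 4 + 1 = 5

5


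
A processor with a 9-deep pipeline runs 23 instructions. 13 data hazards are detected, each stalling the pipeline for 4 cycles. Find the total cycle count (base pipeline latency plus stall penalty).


Base cycles = 9 + 23 - 1 = 31
Total stalls = 13 * 4 = 52
Total = 31 + 52 = 83

83


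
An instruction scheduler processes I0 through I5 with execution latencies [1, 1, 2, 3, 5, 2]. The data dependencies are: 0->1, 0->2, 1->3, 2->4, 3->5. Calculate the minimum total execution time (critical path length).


Compute longest path through dependency graph: dist(Ik) = max over predecessors of dist + latency(Ik).
dist(I0) = latency 1 = 1
dist(I1) = dist(I0) + 1 = 1 + 1 = 2
dist(I2) = dist(I0) + 2 = 1 + 2 = 3
dist(I3) = dist(I1) + 3 = 2 + 3 = 5
dist(I4) = dist(I2) + 5 = 3 + 5 = 8
dist(I5) = dist(I3) + 2 = 5 + 2 = 7
Critical path = max dist = 8

8


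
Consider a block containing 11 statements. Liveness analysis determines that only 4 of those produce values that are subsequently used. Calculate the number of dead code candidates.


Dead code = total statements - live definitions
= 11 - 4 = 7

7


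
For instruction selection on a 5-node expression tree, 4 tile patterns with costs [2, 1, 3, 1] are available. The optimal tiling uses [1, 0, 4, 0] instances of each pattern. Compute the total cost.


Total cost = sum(count_i * cost_i)
= 1*2 + 0*1 + 4*3 + 0*1
= 14

14


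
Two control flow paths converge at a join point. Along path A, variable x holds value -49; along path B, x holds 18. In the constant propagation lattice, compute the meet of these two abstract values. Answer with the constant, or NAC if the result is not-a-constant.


Meet operation: if both paths give the same constant, result is that constant; if they differ, result is NAC (not-a-constant).
Path A: -49, Path B: 18 -> differ
Result: not-a-constant -> NAC

NAC


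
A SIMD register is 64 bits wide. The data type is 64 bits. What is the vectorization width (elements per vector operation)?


Width = SIMD bits / data type bits
= 64 / 64 = 1

1


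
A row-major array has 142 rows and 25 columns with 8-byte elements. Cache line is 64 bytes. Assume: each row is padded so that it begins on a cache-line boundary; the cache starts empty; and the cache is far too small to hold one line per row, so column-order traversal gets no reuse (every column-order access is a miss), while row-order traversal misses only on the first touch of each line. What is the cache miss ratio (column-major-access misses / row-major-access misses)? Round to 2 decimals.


Each row occupies 25 * 8 = 200 bytes and starts on a line boundary, so it spans ceil(200 / 64) = 4 cache lines.
Row-major traversal misses (one per line touched): 142 * ceil(25 * 8 / 64) = 568
Column-major traversal misses (no reuse, every access misses): 142 * 25 = 3550
Ratio = 3550 / 568 = 6.25

6.25


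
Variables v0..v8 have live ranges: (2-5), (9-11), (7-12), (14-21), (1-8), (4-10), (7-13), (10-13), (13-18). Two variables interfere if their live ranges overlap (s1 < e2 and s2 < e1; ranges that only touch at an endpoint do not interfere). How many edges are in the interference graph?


Check all pairs for overlapping intervals.
Two intervals (s1,e1) and (s2,e2) overlap if s1 < e2 and s2 < e1.
v0 (2-5) vs v1..v8: overlaps v4, v5 -> 2
v1 (9-11) vs v2..v8: overlaps v2, v5, v6, v7 -> 4
v2 (7-12) vs v3..v8: overlaps v4, v5, v6, v7 -> 4
v3 (14-21) vs v4..v8: overlaps v8 -> 1
v4 (1-8) vs v5..v8: overlaps v5, v6 -> 2
v5 (4-10) vs v6..v8: overlaps v6 -> 1
v6 (7-13) vs v7..v8: overlaps v7 -> 1
v7 (10-13) vs v8: overlaps none -> 0
Total overlapping pairs = 2 + 4 + 4 + 1 + 2 + 1 + 1 + 0 = 15

15


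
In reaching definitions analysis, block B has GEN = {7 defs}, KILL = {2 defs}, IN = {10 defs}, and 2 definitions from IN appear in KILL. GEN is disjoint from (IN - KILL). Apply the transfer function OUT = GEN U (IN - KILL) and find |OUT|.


IN - KILL: 10 - 2 = 8 surviving definitions
OUT = GEN + surviving = 7 + 8 = 15

15


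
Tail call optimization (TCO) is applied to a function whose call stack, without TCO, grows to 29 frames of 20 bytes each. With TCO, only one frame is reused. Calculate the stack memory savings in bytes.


Without TCO: 29 * 20 = 580 bytes
With TCO: reuse 1 frame = 20 bytes
Savings = 580 - 20 = 560

560


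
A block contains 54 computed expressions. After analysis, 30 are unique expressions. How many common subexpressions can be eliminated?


CSE count = total expressions - unique expressions
= 54 - 30 = 24

24


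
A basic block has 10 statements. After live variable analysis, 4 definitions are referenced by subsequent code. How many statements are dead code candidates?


Dead code = total statements - live definitions
= 10 - 4 = 6

6


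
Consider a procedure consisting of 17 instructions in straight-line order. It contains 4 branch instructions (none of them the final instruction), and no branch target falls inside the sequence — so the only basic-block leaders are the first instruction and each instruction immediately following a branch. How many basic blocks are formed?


With no in-sequence branch targets, the leaders are the first instruction plus the instruction after each branch.
Number of basic blocks = branches + 1
= 4 + 1 = 5

5


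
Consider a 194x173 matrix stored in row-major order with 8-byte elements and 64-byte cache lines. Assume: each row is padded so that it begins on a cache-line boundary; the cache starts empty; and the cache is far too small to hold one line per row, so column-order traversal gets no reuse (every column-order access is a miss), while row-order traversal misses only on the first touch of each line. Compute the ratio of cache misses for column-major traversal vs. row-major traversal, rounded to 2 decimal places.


Each row occupies 173 * 8 = 1384 bytes and starts on a line boundary, so it spans ceil(1384 / 64) = 22 cache lines.
Row-major traversal misses (one per line touched): 194 * ceil(173 * 8 / 64) = 4268
Column-major traversal misses (no reuse, every access misses): 194 * 173 = 33562
Ratio = 33562 / 4268 = 7.86

7.86


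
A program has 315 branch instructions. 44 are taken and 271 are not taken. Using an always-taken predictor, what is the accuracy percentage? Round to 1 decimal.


Predictor: always-taken
Correct predictions = 44
Accuracy = 44 / 315 * 100 = 14.0%

14.0


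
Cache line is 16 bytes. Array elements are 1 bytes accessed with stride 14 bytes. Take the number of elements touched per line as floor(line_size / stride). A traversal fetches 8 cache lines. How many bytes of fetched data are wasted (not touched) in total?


Elements per line = floor(16 / 14) = 1
Bytes used per line = 1 * 1 = 1
Wasted per line = 16 - 1 = 15
Total wasted = 15 * 8 = 120

120


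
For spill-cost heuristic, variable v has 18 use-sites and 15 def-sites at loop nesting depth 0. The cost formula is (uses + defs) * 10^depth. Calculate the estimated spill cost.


uses + defs = 18 + 15 = 33
10^0 = 1
Spill cost = 33 * 1 = 33

33


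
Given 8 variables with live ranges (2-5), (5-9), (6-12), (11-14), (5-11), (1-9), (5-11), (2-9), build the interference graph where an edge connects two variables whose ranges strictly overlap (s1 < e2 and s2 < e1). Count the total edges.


Check all pairs for overlapping intervals.
Two intervals (s1,e1) and (s2,e2) overlap if s1 < e2 and s2 < e1.
v0 (2-5) vs v1..v7: overlaps v5, v7 -> 2
v1 (5-9) vs v2..v7: overlaps v2, v4, v5, v6, v7 -> 5
v2 (6-12) vs v3..v7: overlaps v3, v4, v5, v6, v7 -> 5
v3 (11-14) vs v4..v7: overlaps none -> 0
v4 (5-11) vs v5..v7: overlaps v5, v6, v7 -> 3
v5 (1-9) vs v6..v7: overlaps v6, v7 -> 2
v6 (5-11) vs v7: overlaps v7 -> 1
Total overlapping pairs = 2 + 5 + 5 + 0 + 3 + 2 + 1 = 18

18


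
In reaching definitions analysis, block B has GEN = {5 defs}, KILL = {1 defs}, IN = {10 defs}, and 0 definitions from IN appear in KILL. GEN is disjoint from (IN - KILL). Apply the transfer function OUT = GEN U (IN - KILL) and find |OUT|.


IN - KILL: 10 - 0 = 10 surviving definitions
OUT = GEN + surviving = 5 + 10 = 15

15


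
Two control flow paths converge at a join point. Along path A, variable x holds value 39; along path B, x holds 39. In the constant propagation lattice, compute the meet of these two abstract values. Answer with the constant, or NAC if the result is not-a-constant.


Meet operation: if both paths give the same constant, result is that constant; if they differ, result is NAC (not-a-constant).
Path A: 39, Path B: 39 -> equal
Result: constant -> 39

39


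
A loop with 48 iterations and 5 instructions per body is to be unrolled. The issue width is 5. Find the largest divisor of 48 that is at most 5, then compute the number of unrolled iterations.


Largest divisor of 48 <= 5 is 4
New iterations = 48 / 4 = 12

12


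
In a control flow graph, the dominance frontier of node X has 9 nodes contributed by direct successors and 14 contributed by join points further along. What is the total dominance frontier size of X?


DF(X) = direct successor contributions + join point contributions
= 9 + 14 = 23

23


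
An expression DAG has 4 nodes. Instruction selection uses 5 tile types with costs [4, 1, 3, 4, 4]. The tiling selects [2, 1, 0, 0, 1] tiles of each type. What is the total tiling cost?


Total cost = sum(count_i * cost_i)
= 2*4 + 1*1 + 0*3 + 0*4 + 1*4
= 13

13


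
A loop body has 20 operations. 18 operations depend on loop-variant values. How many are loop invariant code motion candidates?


Invariant candidates = total - loop-dependent
= 20 - 18 = 2

2


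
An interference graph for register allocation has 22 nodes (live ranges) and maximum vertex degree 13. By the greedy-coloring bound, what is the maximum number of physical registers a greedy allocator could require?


Greedy coloring never needs more than (max_degree + 1) colors: when coloring a vertex, at most max_degree neighbors are already colored.
Upper bound = 13 + 1 = 14

14


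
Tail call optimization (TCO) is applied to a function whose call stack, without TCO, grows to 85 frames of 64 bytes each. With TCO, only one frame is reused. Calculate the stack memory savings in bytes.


Without TCO: 85 * 64 = 5440 bytes
With TCO: reuse 1 frame = 64 bytes
Savings = 5440 - 64 = 5376

5376


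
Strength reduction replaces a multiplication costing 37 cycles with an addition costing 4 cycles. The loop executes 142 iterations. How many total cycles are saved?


Per-iteration saving = 37 - 4 = 33
Total saved = 142 * 33 = 4686

4686


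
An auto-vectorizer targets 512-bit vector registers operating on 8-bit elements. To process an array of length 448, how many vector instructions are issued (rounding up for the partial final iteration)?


Width = 512 / 8 = 64 elements per vector op
Iterations = ceil(448 / 64) = 7

7


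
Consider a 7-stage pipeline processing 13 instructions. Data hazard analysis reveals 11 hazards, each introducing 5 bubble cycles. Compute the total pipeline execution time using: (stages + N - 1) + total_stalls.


Base cycles = 7 + 13 - 1 = 19
Total stalls = 11 * 5 = 55
Total = 19 + 55 = 74

74


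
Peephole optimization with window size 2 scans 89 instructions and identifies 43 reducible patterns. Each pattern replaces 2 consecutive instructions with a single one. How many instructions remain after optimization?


Each match removes 1 instructions.
Total removed = 43 * 1 = 43
Remaining = 89 - 43 = 46

46


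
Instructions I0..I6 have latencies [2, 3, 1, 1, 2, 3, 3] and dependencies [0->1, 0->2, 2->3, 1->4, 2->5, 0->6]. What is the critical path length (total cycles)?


Compute longest path through dependency graph: dist(Ik) = max over predecessors of dist + latency(Ik).
dist(I0) = latency 2 = 2
dist(I1) = dist(I0) + 3 = 2 + 3 = 5
dist(I2) = dist(I0) + 1 = 2 + 1 = 3
dist(I3) = dist(I2) + 1 = 3 + 1 = 4
dist(I4) = dist(I1) + 2 = 5 + 2 = 7
dist(I5) = dist(I2) + 3 = 3 + 3 = 6
dist(I6) = dist(I0) + 3 = 2 + 3 = 5
Critical path = max dist = 7

7


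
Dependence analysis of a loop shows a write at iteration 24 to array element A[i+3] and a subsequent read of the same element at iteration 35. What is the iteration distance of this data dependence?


Distance = read iteration - write iteration
= 35 - 24 = 11

11


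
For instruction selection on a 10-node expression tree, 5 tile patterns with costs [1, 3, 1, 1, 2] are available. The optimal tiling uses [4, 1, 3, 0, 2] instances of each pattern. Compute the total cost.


Total cost = sum(count_i * cost_i)
= 4*1 + 1*3 + 3*1 + 0*1 + 2*2
= 14

14


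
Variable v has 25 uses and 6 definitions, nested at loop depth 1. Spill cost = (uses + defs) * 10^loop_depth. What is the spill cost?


uses + defs = 25 + 6 = 31
10^1 = 10
Spill cost = 31 * 10 = 310

310


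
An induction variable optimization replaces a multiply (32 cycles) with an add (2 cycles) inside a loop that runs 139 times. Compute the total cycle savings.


Per-iteration saving = 32 - 2 = 30
Total saved = 139 * 30 = 4170

4170


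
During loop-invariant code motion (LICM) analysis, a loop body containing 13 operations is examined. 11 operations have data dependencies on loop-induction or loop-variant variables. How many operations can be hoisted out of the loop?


Invariant candidates = total - loop-dependent
= 13 - 11 = 2

2


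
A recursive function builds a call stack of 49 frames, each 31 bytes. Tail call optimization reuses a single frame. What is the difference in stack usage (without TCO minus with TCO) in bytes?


Without TCO: 49 * 31 = 1519 bytes
With TCO: reuse 1 frame = 31 bytes
Savings = 1519 - 31 = 1488

1488


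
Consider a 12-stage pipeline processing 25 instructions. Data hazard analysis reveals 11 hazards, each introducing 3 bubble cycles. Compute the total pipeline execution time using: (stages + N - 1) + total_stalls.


Base cycles = 12 + 25 - 1 = 36
Total stalls = 11 * 3 = 33
Total = 36 + 33 = 69

69


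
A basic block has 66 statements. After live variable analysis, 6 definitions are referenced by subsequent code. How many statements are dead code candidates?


Dead code = total statements - live definitions
= 66 - 6 = 60

60


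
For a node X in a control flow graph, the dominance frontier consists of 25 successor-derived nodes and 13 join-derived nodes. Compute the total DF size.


DF(X) = direct successor contributions + join point contributions
= 25 + 13 = 38

38


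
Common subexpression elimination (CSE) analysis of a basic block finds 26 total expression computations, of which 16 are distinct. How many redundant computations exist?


CSE count = total expressions - unique expressions
= 26 - 16 = 10

10


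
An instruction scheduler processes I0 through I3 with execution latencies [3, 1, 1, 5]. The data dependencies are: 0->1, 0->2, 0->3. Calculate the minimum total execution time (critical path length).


Compute longest path through dependency graph: dist(Ik) = max over predecessors of dist + latency(Ik).
dist(I0) = latency 3 = 3
dist(I1) = dist(I0) + 1 = 3 + 1 = 4
dist(I2) = dist(I0) + 1 = 3 + 1 = 4
dist(I3) = dist(I0) + 5 = 3 + 5 = 8
Critical path = max dist = 8

8


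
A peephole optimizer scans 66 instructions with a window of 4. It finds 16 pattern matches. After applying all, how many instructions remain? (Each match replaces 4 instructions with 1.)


Each match removes 3 instructions.
Total removed = 16 * 3 = 48
Remaining = 66 - 48 = 18

18


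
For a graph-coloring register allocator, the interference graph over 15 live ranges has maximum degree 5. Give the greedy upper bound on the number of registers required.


Greedy coloring never needs more than (max_degree + 1) colors: when coloring a vertex, at most max_degree neighbors are already colored.
Upper bound = 5 + 1 = 6

6


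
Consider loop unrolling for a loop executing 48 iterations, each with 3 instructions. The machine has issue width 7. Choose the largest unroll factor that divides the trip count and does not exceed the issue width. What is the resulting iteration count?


Largest divisor of 48 <= 7 is 6
New iterations = 48 / 6 = 8

8


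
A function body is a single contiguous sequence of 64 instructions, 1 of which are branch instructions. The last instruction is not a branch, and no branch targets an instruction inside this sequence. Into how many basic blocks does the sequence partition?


With no in-sequence branch targets, the leaders are the first instruction plus the instruction after each branch.
Number of basic blocks = branches + 1
= 1 + 1 = 2

2


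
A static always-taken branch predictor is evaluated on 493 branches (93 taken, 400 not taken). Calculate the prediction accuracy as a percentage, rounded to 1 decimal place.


Predictor: always-taken
Correct predictions = 93
Accuracy = 93 / 493 * 100 = 18.9%

18.9


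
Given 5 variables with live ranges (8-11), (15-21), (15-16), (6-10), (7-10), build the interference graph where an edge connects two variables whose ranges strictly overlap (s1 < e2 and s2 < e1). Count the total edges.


Check all pairs for overlapping intervals.
Two intervals (s1,e1) and (s2,e2) overlap if s1 < e2 and s2 < e1.
v0 (8-11) vs v1..v4: overlaps v3, v4 -> 2
v1 (15-21) vs v2..v4: overlaps v2 -> 1
v2 (15-16) vs v3..v4: overlaps none -> 0
v3 (6-10) vs v4: overlaps v4 -> 1
Total overlapping pairs = 2 + 1 + 0 + 1 = 4

4


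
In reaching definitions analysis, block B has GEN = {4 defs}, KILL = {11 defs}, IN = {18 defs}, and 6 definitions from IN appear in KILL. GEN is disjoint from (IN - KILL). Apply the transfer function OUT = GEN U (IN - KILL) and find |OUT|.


IN - KILL: 18 - 6 = 12 surviving definitions
OUT = GEN + surviving = 4 + 12 = 16

16


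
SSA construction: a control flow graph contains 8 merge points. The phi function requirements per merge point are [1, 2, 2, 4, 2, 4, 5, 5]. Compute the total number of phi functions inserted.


Total phi functions = sum of phi functions at each join node
= 1 + 2 + 2 + 4 + 2 + 4 + 5 + 5 = 25

25


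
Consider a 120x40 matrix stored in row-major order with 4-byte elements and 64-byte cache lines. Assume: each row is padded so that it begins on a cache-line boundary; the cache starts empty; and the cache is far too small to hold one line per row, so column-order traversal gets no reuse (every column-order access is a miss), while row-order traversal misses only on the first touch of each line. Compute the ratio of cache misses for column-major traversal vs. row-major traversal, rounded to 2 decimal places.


Each row occupies 40 * 4 = 160 bytes and starts on a line boundary, so it spans ceil(160 / 64) = 3 cache lines.
Row-major traversal misses (one per line touched): 120 * ceil(40 * 4 / 64) = 360
Column-major traversal misses (no reuse, every access misses): 120 * 40 = 4800
Ratio = 4800 / 360 = 13.33

13.33


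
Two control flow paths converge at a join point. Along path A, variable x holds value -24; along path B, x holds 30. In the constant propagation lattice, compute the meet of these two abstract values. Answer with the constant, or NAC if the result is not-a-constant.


Meet operation: if both paths give the same constant, result is that constant; if they differ, result is NAC (not-a-constant).
Path A: -24, Path B: 30 -> differ
Result: not-a-constant -> NAC

NAC


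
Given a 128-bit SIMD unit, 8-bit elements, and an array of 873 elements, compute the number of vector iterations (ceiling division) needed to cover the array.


Width = 128 / 8 = 16 elements per vector op
Iterations = ceil(873 / 16) = 55

55


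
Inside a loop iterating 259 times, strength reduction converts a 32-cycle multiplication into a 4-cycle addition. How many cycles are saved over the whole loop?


Per-iteration saving = 32 - 4 = 28
Total saved = 259 * 28 = 7252

7252


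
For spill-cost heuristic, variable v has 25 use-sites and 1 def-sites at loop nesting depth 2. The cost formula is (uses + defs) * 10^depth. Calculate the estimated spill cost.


uses + defs = 25 + 1 = 26
10^2 = 100
Spill cost = 26 * 100 = 2600

2600


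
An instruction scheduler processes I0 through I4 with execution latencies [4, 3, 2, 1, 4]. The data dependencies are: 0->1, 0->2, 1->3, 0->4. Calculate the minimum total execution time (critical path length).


Compute longest path through dependency graph: dist(Ik) = max over predecessors of dist + latency(Ik).
dist(I0) = latency 4 = 4
dist(I1) = dist(I0) + 3 = 4 + 3 = 7
dist(I2) = dist(I0) + 2 = 4 + 2 = 6
dist(I3) = dist(I1) + 1 = 7 + 1 = 8
dist(I4) = dist(I0) + 4 = 4 + 4 = 8
Critical path = max dist = 8

8
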